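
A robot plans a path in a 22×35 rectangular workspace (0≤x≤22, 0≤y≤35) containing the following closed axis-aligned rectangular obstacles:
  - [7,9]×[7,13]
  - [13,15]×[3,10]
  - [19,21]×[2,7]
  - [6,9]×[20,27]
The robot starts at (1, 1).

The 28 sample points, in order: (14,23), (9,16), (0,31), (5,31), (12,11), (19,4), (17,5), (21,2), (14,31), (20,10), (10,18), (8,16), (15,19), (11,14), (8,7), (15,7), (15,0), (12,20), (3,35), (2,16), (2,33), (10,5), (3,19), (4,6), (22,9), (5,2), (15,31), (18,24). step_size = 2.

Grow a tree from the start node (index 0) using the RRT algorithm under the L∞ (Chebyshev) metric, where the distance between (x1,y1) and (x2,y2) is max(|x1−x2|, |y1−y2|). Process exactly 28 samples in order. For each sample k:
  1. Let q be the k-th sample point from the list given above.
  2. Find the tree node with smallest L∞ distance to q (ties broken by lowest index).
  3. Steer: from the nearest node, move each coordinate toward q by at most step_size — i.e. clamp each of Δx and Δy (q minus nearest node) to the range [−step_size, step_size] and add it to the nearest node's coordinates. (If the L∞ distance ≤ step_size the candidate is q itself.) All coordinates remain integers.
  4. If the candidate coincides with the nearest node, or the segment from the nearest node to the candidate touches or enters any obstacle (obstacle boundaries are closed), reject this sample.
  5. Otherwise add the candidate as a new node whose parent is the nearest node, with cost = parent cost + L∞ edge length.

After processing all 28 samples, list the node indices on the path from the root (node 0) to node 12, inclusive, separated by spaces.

Path: 0 1 2 5 6 12

1. q=(14,23) nearest=0 d=22 new=(3,3) → add node 1 parent=0 cost=2
2. q=(9,16) nearest=1 d=13 new=(5,5) → add node 2 parent=1 cost=4
3. q=(0,31) nearest=2 d=26 new=(3,7) → add node 3 parent=2 cost=6
4. q=(5,31) nearest=3 d=24 new=(5,9) → add node 4 parent=3 cost=8
5. q=(12,11) nearest=2 d=7 new=(7,7) → blocked by [7,9]×[7,13], reject
6. q=(19,4) nearest=2 d=14 new=(7,4) → add node 5 parent=2 cost=6
7. q=(17,5) nearest=5 d=10 new=(9,5) → add node 6 parent=5 cost=8
8. q=(21,2) nearest=6 d=12 new=(11,3) → add node 7 parent=6 cost=10
9. q=(14,31) nearest=4 d=22 new=(7,11) → blocked by [7,9]×[7,13], reject
10. q=(20,10) nearest=7 d=9 new=(13,5) → blocked by [13,15]×[3,10], reject
11. q=(10,18) nearest=4 d=9 new=(7,11) → blocked by [7,9]×[7,13], reject
12. q=(8,16) nearest=4 d=7 new=(7,11) → blocked by [7,9]×[7,13], reject
13. q=(15,19) nearest=4 d=10 new=(7,11) → blocked by [7,9]×[7,13], reject
14. q=(11,14) nearest=4 d=6 new=(7,11) → blocked by [7,9]×[7,13], reject
15. q=(8,7) nearest=6 d=2 new=(8,7) → blocked by [7,9]×[7,13], reject
16. q=(15,7) nearest=7 d=4 new=(13,5) → blocked by [13,15]×[3,10], reject
17. q=(15,0) nearest=7 d=4 new=(13,1) → add node 8 parent=7 cost=12
18. q=(12,20) nearest=4 d=11 new=(7,11) → blocked by [7,9]×[7,13], reject
19. q=(3,35) nearest=4 d=26 new=(3,11) → add node 9 parent=4 cost=10
20. q=(2,16) nearest=9 d=5 new=(2,13) → add node 10 parent=9 cost=12
21. q=(2,33) nearest=10 d=20 new=(2,15) → add node 11 parent=10 cost=14
22. q=(10,5) nearest=6 d=1 new=(10,5) → add node 12 parent=6 cost=9
23. q=(3,19) nearest=11 d=4 new=(3,17) → add node 13 parent=11 cost=16
24. q=(4,6) nearest=2 d=1 new=(4,6) → add node 14 parent=2 cost=5
25. q=(22,9) nearest=8 d=9 new=(15,3) → blocked by [13,15]×[3,10], reject
26. q=(5,2) nearest=1 d=2 new=(5,2) → add node 15 parent=1 cost=4
27. q=(15,31) nearest=13 d=14 new=(5,19) → add node 16 parent=13 cost=18
28. q=(18,24) nearest=16 d=13 new=(7,21) → blocked by [6,9]×[20,27], reject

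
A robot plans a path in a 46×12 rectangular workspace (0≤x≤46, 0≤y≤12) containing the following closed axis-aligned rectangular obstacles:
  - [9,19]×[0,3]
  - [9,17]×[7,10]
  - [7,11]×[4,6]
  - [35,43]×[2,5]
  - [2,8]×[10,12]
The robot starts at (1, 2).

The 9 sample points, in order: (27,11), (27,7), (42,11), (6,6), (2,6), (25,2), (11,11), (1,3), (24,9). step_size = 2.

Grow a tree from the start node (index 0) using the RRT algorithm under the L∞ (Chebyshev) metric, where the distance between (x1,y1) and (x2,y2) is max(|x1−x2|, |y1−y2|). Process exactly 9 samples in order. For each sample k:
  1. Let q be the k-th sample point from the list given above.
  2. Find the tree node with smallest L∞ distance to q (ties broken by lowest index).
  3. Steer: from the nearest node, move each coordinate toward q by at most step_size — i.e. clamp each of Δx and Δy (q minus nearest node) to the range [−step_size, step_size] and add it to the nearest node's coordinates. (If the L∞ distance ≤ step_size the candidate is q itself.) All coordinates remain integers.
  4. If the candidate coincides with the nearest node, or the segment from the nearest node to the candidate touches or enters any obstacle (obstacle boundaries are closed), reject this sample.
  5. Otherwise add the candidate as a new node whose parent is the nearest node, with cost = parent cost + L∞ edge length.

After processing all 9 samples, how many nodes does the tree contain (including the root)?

Node count: 7

1. q=(27,11) nearest=0 d=26 new=(3,4) → add node 1 parent=0 cost=2
2. q=(27,7) nearest=1 d=24 new=(5,6) → add node 2 parent=1 cost=4
3. q=(42,11) nearest=2 d=37 new=(7,8) → add node 3 parent=2 cost=6
4. q=(6,6) nearest=2 d=1 new=(6,6) → add node 4 parent=2 cost=5
5. q=(2,6) nearest=1 d=2 new=(2,6) → add node 5 parent=1 cost=4
6. q=(25,2) nearest=3 d=18 new=(9,6) → blocked by [7,11]×[4,6], reject
7. q=(11,11) nearest=3 d=4 new=(9,10) → blocked by [9,17]×[7,10], reject
8. q=(1,3) nearest=0 d=1 new=(1,3) → add node 6 parent=0 cost=1
9. q=(24,9) nearest=3 d=17 new=(9,9) → blocked by [9,17]×[7,10], reject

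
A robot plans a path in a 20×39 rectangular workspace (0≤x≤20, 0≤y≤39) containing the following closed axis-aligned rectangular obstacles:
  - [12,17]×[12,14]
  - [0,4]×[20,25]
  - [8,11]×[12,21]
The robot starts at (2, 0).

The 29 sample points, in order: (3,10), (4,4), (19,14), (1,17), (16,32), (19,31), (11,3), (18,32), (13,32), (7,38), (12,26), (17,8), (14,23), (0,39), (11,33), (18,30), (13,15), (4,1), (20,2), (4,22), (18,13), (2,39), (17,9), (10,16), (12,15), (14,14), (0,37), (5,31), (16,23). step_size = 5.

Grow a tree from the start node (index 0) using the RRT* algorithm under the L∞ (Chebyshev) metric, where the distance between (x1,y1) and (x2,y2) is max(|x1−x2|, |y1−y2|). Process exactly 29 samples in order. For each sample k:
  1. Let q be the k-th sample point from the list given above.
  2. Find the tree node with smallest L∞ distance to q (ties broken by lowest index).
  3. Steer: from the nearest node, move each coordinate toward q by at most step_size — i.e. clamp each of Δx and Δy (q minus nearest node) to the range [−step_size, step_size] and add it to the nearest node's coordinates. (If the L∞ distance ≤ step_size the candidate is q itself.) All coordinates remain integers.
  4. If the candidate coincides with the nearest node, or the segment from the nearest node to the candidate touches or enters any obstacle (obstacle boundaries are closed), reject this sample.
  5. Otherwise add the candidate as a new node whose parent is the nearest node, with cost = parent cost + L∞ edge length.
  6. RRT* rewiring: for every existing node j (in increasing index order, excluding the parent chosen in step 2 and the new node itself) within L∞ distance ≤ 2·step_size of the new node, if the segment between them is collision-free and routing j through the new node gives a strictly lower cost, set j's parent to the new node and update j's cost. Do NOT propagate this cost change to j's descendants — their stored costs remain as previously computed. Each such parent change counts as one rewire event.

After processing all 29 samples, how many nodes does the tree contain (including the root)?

Node count: 13

1. q=(3,10) nearest=0 d=10 new=(3,5) → add node 1 parent=0 cost=5
2. q=(4,4) nearest=1 d=1 new=(4,4) → add node 2 parent=1 cost=6
3. q=(19,14) nearest=2 d=15 new=(9,9) → add node 3 parent=2 cost=11
4. q=(1,17) nearest=3 d=8 new=(4,14) → add node 4 parent=3 cost=16
5. q=(16,32) nearest=4 d=18 new=(9,19) → blocked by [8,11]×[12,21], reject
6. q=(19,31) nearest=4 d=17 new=(9,19) → blocked by [8,11]×[12,21], reject
7. q=(11,3) nearest=3 d=6 new=(11,4) → add node 5 parent=3 cost=16
8. q=(18,32) nearest=4 d=18 new=(9,19) → blocked by [8,11]×[12,21], reject
9. q=(13,32) nearest=4 d=18 new=(9,19) → blocked by [8,11]×[12,21], reject
10. q=(7,38) nearest=4 d=24 new=(7,19) → add node 6 parent=4 cost=21
11. q=(12,26) nearest=6 d=7 new=(12,24) → blocked by [8,11]×[12,21], reject
12. q=(17,8) nearest=5 d=6 new=(16,8) → add node 7 parent=5 cost=21
13. q=(14,23) nearest=6 d=7 new=(12,23) → blocked by [8,11]×[12,21], reject
14. q=(0,39) nearest=6 d=20 new=(2,24) → blocked by [0,4]×[20,25], reject
15. q=(11,33) nearest=6 d=14 new=(11,24) → blocked by [8,11]×[12,21], reject
16. q=(18,30) nearest=6 d=11 new=(12,24) → blocked by [8,11]×[12,21], reject
17. q=(13,15) nearest=3 d=6 new=(13,14) → blocked by [12,17]×[12,14], reject
18. q=(4,1) nearest=0 d=2 new=(4,1) → add node 8 parent=0 cost=2; rewire 2→8 (5<6); rewire 3→8 (10<11); rewire 5→8 (9<16)
19. q=(20,2) nearest=7 d=6 new=(20,3) → add node 9 parent=7 cost=26
20. q=(4,22) nearest=6 d=3 new=(4,22) → blocked by [0,4]×[20,25], reject
21. q=(18,13) nearest=7 d=5 new=(18,13) → add node 10 parent=7 cost=26
22. q=(2,39) nearest=6 d=20 new=(2,24) → blocked by [0,4]×[20,25], reject
23. q=(17,9) nearest=7 d=1 new=(17,9) → add node 11 parent=7 cost=22
24. q=(10,16) nearest=6 d=3 new=(10,16) → blocked by [8,11]×[12,21], reject
25. q=(12,15) nearest=6 d=5 new=(12,15) → blocked by [8,11]×[12,21], reject
26. q=(14,14) nearest=10 d=4 new=(14,14) → blocked by [12,17]×[12,14], reject
27. q=(0,37) nearest=6 d=18 new=(2,24) → blocked by [0,4]×[20,25], reject
28. q=(5,31) nearest=6 d=12 new=(5,24) → add node 12 parent=6 cost=26
29. q=(16,23) nearest=6 d=9 new=(12,23) → blocked by [8,11]×[12,21], reject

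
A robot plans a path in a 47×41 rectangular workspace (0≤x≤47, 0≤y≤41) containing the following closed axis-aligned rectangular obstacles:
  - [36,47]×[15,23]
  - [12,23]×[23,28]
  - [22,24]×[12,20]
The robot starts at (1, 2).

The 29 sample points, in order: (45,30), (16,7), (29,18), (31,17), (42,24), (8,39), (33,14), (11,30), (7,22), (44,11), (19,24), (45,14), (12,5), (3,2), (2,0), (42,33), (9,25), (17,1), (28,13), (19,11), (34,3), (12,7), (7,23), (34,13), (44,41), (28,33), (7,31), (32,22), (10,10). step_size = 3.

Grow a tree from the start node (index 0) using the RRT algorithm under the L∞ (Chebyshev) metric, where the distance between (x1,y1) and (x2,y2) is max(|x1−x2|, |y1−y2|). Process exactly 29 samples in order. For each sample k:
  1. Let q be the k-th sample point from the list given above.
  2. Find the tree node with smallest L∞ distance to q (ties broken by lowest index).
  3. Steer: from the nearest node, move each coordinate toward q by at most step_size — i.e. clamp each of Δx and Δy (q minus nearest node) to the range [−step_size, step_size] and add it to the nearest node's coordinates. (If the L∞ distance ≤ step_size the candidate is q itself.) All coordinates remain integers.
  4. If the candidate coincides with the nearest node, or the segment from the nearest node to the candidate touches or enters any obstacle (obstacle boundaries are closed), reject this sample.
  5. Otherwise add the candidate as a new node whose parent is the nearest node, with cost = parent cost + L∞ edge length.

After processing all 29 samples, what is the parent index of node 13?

Parent of node 13: 0

1. q=(45,30) nearest=0 d=44 new=(4,5) → add node 1 parent=0 cost=3
2. q=(16,7) nearest=1 d=12 new=(7,7) → add node 2 parent=1 cost=6
3. q=(29,18) nearest=2 d=22 new=(10,10) → add node 3 parent=2 cost=9
4. q=(31,17) nearest=3 d=21 new=(13,13) → add node 4 parent=3 cost=12
5. q=(42,24) nearest=4 d=29 new=(16,16) → add node 5 parent=4 cost=15
6. q=(8,39) nearest=5 d=23 new=(13,19) → add node 6 parent=5 cost=18
7. q=(33,14) nearest=5 d=17 new=(19,14) → add node 7 parent=5 cost=18
8. q=(11,30) nearest=6 d=11 new=(11,22) → add node 8 parent=6 cost=21
9. q=(7,22) nearest=8 d=4 new=(8,22) → add node 9 parent=8 cost=24
10. q=(44,11) nearest=7 d=25 new=(22,11) → add node 10 parent=7 cost=21
11. q=(19,24) nearest=6 d=6 new=(16,22) → add node 11 parent=6 cost=21
12. q=(45,14) nearest=10 d=23 new=(25,14) → blocked by [22,24]×[12,20], reject
13. q=(12,5) nearest=2 d=5 new=(10,5) → add node 12 parent=2 cost=9
14. q=(3,2) nearest=0 d=2 new=(3,2) → add node 13 parent=0 cost=2
15. q=(2,0) nearest=0 d=2 new=(2,0) → add node 14 parent=0 cost=2
16. q=(42,33) nearest=10 d=22 new=(25,14) → blocked by [22,24]×[12,20], reject
17. q=(9,25) nearest=8 d=3 new=(9,25) → add node 15 parent=8 cost=24
18. q=(17,1) nearest=12 d=7 new=(13,2) → add node 16 parent=12 cost=12
19. q=(28,13) nearest=10 d=6 new=(25,13) → blocked by [22,24]×[12,20], reject
20. q=(19,11) nearest=7 d=3 new=(19,11) → add node 17 parent=7 cost=21
21. q=(34,3) nearest=10 d=12 new=(25,8) → add node 18 parent=10 cost=24
22. q=(12,7) nearest=12 d=2 new=(12,7) → add node 19 parent=12 cost=11
23. q=(7,23) nearest=9 d=1 new=(7,23) → add node 20 parent=9 cost=25
24. q=(34,13) nearest=18 d=9 new=(28,11) → add node 21 parent=18 cost=27
25. q=(44,41) nearest=7 d=27 new=(22,17) → blocked by [22,24]×[12,20], reject
26. q=(28,33) nearest=11 d=12 new=(19,25) → blocked by [12,23]×[23,28], reject
27. q=(7,31) nearest=15 d=6 new=(7,28) → add node 22 parent=15 cost=27
28. q=(32,22) nearest=10 d=11 new=(25,14) → blocked by [22,24]×[12,20], reject
29. q=(10,10) nearest=3 d=0 → coincident, reject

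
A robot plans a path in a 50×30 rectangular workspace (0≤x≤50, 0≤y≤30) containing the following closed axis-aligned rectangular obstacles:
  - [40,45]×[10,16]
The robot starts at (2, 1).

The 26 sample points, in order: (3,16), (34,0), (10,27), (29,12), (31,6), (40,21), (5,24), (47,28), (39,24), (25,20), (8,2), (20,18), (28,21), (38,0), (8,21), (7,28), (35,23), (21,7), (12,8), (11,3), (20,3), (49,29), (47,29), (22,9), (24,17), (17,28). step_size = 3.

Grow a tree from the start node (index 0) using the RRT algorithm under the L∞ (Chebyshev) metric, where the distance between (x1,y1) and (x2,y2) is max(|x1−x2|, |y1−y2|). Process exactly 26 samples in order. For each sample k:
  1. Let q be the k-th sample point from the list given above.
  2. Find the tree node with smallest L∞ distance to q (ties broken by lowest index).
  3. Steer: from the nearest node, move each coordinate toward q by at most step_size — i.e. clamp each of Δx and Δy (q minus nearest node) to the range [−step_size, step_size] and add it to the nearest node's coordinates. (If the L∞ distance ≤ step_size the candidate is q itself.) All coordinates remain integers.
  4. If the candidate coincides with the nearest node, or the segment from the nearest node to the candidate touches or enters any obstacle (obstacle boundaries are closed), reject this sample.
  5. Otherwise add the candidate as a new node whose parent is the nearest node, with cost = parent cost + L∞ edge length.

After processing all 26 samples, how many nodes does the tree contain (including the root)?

Node count: 27

1. q=(3,16) nearest=0 d=15 new=(3,4) → add node 1 parent=0 cost=3
2. q=(34,0) nearest=1 d=31 new=(6,1) → add node 2 parent=1 cost=6
3. q=(10,27) nearest=1 d=23 new=(6,7) → add node 3 parent=1 cost=6
4. q=(29,12) nearest=2 d=23 new=(9,4) → add node 4 parent=2 cost=9
5. q=(31,6) nearest=4 d=22 new=(12,6) → add node 5 parent=4 cost=12
6. q=(40,21) nearest=5 d=28 new=(15,9) → add node 6 parent=5 cost=15
7. q=(5,24) nearest=6 d=15 new=(12,12) → add node 7 parent=6 cost=18
8. q=(47,28) nearest=6 d=32 new=(18,12) → add node 8 parent=6 cost=18
9. q=(39,24) nearest=8 d=21 new=(21,15) → add node 9 parent=8 cost=21
10. q=(25,20) nearest=9 d=5 new=(24,18) → add node 10 parent=9 cost=24
11. q=(8,2) nearest=2 d=2 new=(8,2) → add node 11 parent=2 cost=8
12. q=(20,18) nearest=9 d=3 new=(20,18) → add node 12 parent=9 cost=24
13. q=(28,21) nearest=10 d=4 new=(27,21) → add node 13 parent=10 cost=27
14. q=(38,0) nearest=9 d=17 new=(24,12) → add node 14 parent=9 cost=24
15. q=(8,21) nearest=7 d=9 new=(9,15) → add node 15 parent=7 cost=21
16. q=(7,28) nearest=12 d=13 new=(17,21) → add node 16 parent=12 cost=27
17. q=(35,23) nearest=13 d=8 new=(30,23) → add node 17 parent=13 cost=30
18. q=(21,7) nearest=8 d=5 new=(21,9) → add node 18 parent=8 cost=21
19. q=(12,8) nearest=5 d=2 new=(12,8) → add node 19 parent=5 cost=14
20. q=(11,3) nearest=4 d=2 new=(11,3) → add node 20 parent=4 cost=11
21. q=(20,3) nearest=6 d=6 new=(18,6) → add node 21 parent=6 cost=18
22. q=(49,29) nearest=17 d=19 new=(33,26) → add node 22 parent=17 cost=33
23. q=(47,29) nearest=22 d=14 new=(36,29) → add node 23 parent=22 cost=36
24. q=(22,9) nearest=18 d=1 new=(22,9) → add node 24 parent=18 cost=22
25. q=(24,17) nearest=10 d=1 new=(24,17) → add node 25 parent=10 cost=25
26. q=(17,28) nearest=16 d=7 new=(17,24) → add node 26 parent=16 cost=30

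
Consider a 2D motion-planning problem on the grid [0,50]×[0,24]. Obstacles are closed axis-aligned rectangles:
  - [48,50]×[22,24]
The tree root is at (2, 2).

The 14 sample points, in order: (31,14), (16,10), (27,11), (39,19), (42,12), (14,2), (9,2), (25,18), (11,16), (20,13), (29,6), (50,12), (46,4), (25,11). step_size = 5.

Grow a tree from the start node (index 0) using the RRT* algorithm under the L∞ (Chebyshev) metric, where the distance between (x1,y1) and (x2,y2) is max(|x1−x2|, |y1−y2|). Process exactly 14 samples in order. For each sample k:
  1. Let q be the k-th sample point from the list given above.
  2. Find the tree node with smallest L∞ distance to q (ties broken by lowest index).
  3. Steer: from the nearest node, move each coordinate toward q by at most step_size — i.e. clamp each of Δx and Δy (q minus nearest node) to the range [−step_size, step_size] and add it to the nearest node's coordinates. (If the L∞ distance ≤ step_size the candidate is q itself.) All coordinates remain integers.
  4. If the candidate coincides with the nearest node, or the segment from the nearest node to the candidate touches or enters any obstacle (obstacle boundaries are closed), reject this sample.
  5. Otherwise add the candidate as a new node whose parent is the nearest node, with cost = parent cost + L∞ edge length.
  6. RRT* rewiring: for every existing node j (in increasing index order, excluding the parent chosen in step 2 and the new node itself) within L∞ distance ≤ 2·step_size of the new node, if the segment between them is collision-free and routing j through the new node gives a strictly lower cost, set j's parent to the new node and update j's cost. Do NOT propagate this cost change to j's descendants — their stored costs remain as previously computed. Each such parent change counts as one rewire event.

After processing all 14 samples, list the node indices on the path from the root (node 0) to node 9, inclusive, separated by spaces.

1. q=(31,14) nearest=0 d=29 new=(7,7) → add node 1 parent=0 cost=5
2. q=(16,10) nearest=1 d=9 new=(12,10) → add node 2 parent=1 cost=10
3. q=(27,11) nearest=2 d=15 new=(17,11) → add node 3 parent=2 cost=15
4. q=(39,19) nearest=3 d=22 new=(22,16) → add node 4 parent=3 cost=20
5. q=(42,12) nearest=4 d=20 new=(27,12) → add node 5 parent=4 cost=25
6. q=(14,2) nearest=1 d=7 new=(12,2) → add node 6 parent=1 cost=10
7. q=(9,2) nearest=6 d=3 new=(9,2) → add node 7 parent=6 cost=13
8. q=(25,18) nearest=4 d=3 new=(25,18) → add node 8 parent=4 cost=23
9. q=(11,16) nearest=2 d=6 new=(11,15) → add node 9 parent=2 cost=15
10. q=(20,13) nearest=3 d=3 new=(20,13) → add node 10 parent=3 cost=18
11. q=(29,6) nearest=5 d=6 new=(29,7) → add node 11 parent=5 cost=30
12. q=(50,12) nearest=11 d=21 new=(34,12) → add node 12 parent=11 cost=35
13. q=(46,4) nearest=12 d=12 new=(39,7) → add node 13 parent=12 cost=40
14. q=(25,11) nearest=5 d=2 new=(25,11) → add node 14 parent=5 cost=27

Path: 0 1 2 9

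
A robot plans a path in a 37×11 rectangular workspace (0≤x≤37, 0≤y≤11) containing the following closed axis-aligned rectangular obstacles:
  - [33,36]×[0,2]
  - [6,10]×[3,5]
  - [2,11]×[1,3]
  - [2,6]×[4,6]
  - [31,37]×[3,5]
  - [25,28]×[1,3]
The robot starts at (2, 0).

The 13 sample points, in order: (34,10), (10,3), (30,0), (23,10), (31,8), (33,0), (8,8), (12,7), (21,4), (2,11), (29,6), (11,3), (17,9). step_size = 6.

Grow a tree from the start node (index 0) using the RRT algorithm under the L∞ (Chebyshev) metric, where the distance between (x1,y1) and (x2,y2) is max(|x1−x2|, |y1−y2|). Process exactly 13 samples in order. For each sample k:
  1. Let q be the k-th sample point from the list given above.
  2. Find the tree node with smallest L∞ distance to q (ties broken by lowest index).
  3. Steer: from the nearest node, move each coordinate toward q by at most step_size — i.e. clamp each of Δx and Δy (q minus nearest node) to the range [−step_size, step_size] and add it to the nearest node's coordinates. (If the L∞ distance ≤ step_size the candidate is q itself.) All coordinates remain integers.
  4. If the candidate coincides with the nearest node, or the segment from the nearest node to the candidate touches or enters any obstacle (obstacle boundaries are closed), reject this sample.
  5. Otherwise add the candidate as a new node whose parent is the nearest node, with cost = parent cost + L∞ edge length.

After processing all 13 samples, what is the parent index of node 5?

1. q=(34,10) nearest=0 d=32 new=(8,6) → blocked by [6,10]×[3,5], reject
2. q=(10,3) nearest=0 d=8 new=(8,3) → blocked by [6,10]×[3,5], reject
3. q=(30,0) nearest=0 d=28 new=(8,0) → add node 1 parent=0 cost=6
4. q=(23,10) nearest=1 d=15 new=(14,6) → blocked by [2,11]×[1,3], reject
5. q=(31,8) nearest=1 d=23 new=(14,6) → blocked by [2,11]×[1,3], reject
6. q=(33,0) nearest=1 d=25 new=(14,0) → add node 2 parent=1 cost=12
7. q=(8,8) nearest=0 d=8 new=(8,6) → blocked by [6,10]×[3,5], reject
8. q=(12,7) nearest=1 d=7 new=(12,6) → blocked by [6,10]×[3,5], reject
9. q=(21,4) nearest=2 d=7 new=(20,4) → add node 3 parent=2 cost=18
10. q=(2,11) nearest=0 d=11 new=(2,6) → blocked by [2,11]×[1,3], reject
11. q=(29,6) nearest=3 d=9 new=(26,6) → add node 4 parent=3 cost=24
12. q=(11,3) nearest=1 d=3 new=(11,3) → blocked by [2,11]×[1,3], reject
13. q=(17,9) nearest=3 d=5 new=(17,9) → add node 5 parent=3 cost=23

Parent of node 5: 3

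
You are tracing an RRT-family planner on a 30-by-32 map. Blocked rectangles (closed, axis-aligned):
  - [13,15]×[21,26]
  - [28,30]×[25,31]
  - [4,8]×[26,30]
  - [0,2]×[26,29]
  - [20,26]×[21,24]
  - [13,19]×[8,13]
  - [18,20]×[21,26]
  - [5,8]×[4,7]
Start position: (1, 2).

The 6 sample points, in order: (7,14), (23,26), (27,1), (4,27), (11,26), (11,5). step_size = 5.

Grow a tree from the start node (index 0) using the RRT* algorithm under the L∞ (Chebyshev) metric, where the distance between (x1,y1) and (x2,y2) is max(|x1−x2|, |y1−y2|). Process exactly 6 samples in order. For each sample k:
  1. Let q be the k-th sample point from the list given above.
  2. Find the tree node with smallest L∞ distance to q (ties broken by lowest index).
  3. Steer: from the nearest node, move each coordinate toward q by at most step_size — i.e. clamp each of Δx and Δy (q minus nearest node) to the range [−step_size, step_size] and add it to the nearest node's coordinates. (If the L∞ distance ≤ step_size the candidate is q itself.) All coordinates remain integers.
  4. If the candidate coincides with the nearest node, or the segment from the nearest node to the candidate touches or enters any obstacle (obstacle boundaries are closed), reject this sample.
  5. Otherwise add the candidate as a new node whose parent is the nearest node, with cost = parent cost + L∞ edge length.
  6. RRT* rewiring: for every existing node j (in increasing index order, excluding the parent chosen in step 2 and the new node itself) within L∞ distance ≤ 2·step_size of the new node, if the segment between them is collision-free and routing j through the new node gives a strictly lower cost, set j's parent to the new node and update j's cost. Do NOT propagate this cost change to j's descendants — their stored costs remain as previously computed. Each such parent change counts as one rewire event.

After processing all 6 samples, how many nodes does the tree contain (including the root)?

1. q=(7,14) nearest=0 d=12 new=(6,7) → blocked by [5,8]×[4,7], reject
2. q=(23,26) nearest=0 d=24 new=(6,7) → blocked by [5,8]×[4,7], reject
3. q=(27,1) nearest=0 d=26 new=(6,1) → add node 1 parent=0 cost=5
4. q=(4,27) nearest=0 d=25 new=(4,7) → add node 2 parent=0 cost=5
5. q=(11,26) nearest=2 d=19 new=(9,12) → add node 3 parent=2 cost=10
6. q=(11,5) nearest=1 d=5 new=(11,5) → add node 4 parent=1 cost=10

Node count: 5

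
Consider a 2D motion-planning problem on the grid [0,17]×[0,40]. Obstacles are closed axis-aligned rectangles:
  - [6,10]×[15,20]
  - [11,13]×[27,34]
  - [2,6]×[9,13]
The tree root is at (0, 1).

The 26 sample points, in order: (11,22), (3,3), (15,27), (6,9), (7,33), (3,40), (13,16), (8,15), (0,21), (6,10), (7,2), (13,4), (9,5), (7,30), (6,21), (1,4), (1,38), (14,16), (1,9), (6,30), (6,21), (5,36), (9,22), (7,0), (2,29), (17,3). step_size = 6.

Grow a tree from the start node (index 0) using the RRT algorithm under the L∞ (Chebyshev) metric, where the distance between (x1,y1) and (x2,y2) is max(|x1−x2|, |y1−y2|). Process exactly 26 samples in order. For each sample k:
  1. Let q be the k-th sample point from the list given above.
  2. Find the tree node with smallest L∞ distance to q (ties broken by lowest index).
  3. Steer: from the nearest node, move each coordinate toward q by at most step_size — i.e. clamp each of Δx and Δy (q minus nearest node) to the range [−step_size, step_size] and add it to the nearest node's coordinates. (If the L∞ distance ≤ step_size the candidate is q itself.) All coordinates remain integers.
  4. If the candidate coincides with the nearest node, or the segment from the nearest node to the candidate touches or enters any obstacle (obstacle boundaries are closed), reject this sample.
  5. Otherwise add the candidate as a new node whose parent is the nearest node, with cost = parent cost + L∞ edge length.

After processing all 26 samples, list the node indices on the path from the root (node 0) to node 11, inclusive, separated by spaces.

1. q=(11,22) nearest=0 d=21 new=(6,7) → add node 1 parent=0 cost=6
2. q=(3,3) nearest=0 d=3 new=(3,3) → add node 2 parent=0 cost=3
3. q=(15,27) nearest=1 d=20 new=(12,13) → add node 3 parent=1 cost=12
4. q=(6,9) nearest=1 d=2 new=(6,9) → blocked by [2,6]×[9,13], reject
5. q=(7,33) nearest=3 d=20 new=(7,19) → blocked by [6,10]×[15,20], reject
6. q=(3,40) nearest=3 d=27 new=(6,19) → blocked by [6,10]×[15,20], reject
7. q=(13,16) nearest=3 d=3 new=(13,16) → add node 4 parent=3 cost=15
8. q=(8,15) nearest=3 d=4 new=(8,15) → blocked by [6,10]×[15,20], reject
9. q=(0,21) nearest=3 d=12 new=(6,19) → blocked by [6,10]×[15,20], reject
10. q=(6,10) nearest=1 d=3 new=(6,10) → blocked by [2,6]×[9,13], reject
11. q=(7,2) nearest=2 d=4 new=(7,2) → add node 5 parent=2 cost=7
12. q=(13,4) nearest=5 d=6 new=(13,4) → add node 6 parent=5 cost=13
13. q=(9,5) nearest=1 d=3 new=(9,5) → add node 7 parent=1 cost=9
14. q=(7,30) nearest=4 d=14 new=(7,22) → blocked by [6,10]×[15,20], reject
15. q=(6,21) nearest=4 d=7 new=(7,21) → blocked by [6,10]×[15,20], reject
16. q=(1,4) nearest=2 d=2 new=(1,4) → add node 8 parent=2 cost=5
17. q=(1,38) nearest=4 d=22 new=(7,22) → blocked by [6,10]×[15,20], reject
18. q=(14,16) nearest=4 d=1 new=(14,16) → add node 9 parent=4 cost=16
19. q=(1,9) nearest=1 d=5 new=(1,9) → add node 10 parent=1 cost=11
20. q=(6,30) nearest=4 d=14 new=(7,22) → blocked by [6,10]×[15,20], reject
21. q=(6,21) nearest=4 d=7 new=(7,21) → blocked by [6,10]×[15,20], reject
22. q=(5,36) nearest=4 d=20 new=(7,22) → blocked by [6,10]×[15,20], reject
23. q=(9,22) nearest=4 d=6 new=(9,22) → add node 11 parent=4 cost=21
24. q=(7,0) nearest=5 d=2 new=(7,0) → add node 12 parent=5 cost=9
25. q=(2,29) nearest=11 d=7 new=(3,28) → add node 13 parent=11 cost=27
26. q=(17,3) nearest=6 d=4 new=(17,3) → add node 14 parent=6 cost=17

Path: 0 1 3 4 11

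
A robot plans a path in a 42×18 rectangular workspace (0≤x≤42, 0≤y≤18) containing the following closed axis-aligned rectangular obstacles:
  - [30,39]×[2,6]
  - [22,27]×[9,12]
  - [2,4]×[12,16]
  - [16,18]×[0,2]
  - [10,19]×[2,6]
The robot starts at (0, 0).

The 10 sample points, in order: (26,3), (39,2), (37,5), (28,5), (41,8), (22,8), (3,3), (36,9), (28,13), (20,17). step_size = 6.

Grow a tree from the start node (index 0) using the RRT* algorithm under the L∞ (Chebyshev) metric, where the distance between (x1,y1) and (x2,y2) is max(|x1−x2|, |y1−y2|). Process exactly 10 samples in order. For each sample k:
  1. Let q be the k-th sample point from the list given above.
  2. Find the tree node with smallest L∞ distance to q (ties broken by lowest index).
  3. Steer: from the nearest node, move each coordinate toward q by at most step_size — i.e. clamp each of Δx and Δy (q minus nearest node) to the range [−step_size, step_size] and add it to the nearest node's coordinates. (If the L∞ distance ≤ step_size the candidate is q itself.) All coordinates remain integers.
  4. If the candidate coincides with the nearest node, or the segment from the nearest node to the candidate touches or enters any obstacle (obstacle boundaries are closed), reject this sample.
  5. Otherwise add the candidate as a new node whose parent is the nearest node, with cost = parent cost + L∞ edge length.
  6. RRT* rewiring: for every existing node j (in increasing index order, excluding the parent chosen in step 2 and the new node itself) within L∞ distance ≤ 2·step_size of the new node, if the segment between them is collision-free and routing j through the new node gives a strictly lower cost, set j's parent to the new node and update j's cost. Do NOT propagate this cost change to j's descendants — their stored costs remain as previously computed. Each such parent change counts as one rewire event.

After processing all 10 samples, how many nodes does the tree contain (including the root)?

1. q=(26,3) nearest=0 d=26 new=(6,3) → add node 1 parent=0 cost=6
2. q=(39,2) nearest=1 d=33 new=(12,2) → blocked by [10,19]×[2,6], reject
3. q=(37,5) nearest=1 d=31 new=(12,5) → blocked by [10,19]×[2,6], reject
4. q=(28,5) nearest=1 d=22 new=(12,5) → blocked by [10,19]×[2,6], reject
5. q=(41,8) nearest=1 d=35 new=(12,8) → add node 2 parent=1 cost=12
6. q=(22,8) nearest=2 d=10 new=(18,8) → add node 3 parent=2 cost=18
7. q=(3,3) nearest=0 d=3 new=(3,3) → add node 4 parent=0 cost=3
8. q=(36,9) nearest=3 d=18 new=(24,9) → blocked by [22,27]×[9,12], reject
9. q=(28,13) nearest=3 d=10 new=(24,13) → blocked by [22,27]×[9,12], reject
10. q=(20,17) nearest=2 d=9 new=(18,14) → add node 5 parent=2 cost=18

Node count: 6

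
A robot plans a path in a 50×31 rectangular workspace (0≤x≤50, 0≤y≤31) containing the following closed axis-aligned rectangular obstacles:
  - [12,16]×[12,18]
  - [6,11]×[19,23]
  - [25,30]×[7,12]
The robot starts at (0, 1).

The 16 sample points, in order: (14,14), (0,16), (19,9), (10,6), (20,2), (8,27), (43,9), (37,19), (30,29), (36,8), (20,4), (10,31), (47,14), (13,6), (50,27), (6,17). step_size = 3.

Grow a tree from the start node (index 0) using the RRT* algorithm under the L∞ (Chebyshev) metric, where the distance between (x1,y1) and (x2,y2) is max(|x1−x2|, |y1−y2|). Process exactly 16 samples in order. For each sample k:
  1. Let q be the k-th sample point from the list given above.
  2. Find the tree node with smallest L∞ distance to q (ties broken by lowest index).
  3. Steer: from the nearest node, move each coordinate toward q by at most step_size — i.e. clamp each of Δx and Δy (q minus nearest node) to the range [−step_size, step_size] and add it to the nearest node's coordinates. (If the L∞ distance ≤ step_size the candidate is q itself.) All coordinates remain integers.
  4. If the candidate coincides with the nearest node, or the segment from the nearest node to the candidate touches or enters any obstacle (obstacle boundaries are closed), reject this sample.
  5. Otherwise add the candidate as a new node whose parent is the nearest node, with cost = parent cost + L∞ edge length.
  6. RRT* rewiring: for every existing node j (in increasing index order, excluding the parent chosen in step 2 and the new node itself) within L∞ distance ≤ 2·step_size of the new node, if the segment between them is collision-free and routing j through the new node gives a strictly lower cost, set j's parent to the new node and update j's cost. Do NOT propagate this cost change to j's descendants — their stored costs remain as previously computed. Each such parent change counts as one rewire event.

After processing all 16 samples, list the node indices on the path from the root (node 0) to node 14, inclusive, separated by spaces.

1. q=(14,14) nearest=0 d=14 new=(3,4) → add node 1 parent=0 cost=3
2. q=(0,16) nearest=1 d=12 new=(0,7) → add node 2 parent=1 cost=6
3. q=(19,9) nearest=1 d=16 new=(6,7) → add node 3 parent=1 cost=6
4. q=(10,6) nearest=3 d=4 new=(9,6) → add node 4 parent=3 cost=9
5. q=(20,2) nearest=4 d=11 new=(12,3) → add node 5 parent=4 cost=12
6. q=(8,27) nearest=2 d=20 new=(3,10) → add node 6 parent=2 cost=9
7. q=(43,9) nearest=5 d=31 new=(15,6) → add node 7 parent=5 cost=15
8. q=(37,19) nearest=7 d=22 new=(18,9) → add node 8 parent=7 cost=18
9. q=(30,29) nearest=8 d=20 new=(21,12) → add node 9 parent=8 cost=21
10. q=(36,8) nearest=9 d=15 new=(24,9) → add node 10 parent=9 cost=24
11. q=(20,4) nearest=7 d=5 new=(18,4) → add node 11 parent=7 cost=18
12. q=(10,31) nearest=9 d=19 new=(18,15) → add node 12 parent=9 cost=24
13. q=(47,14) nearest=10 d=23 new=(27,12) → blocked by [25,30]×[7,12], reject
14. q=(13,6) nearest=7 d=2 new=(13,6) → add node 13 parent=7 cost=17
15. q=(50,27) nearest=10 d=26 new=(27,12) → blocked by [25,30]×[7,12], reject
16. q=(6,17) nearest=6 d=7 new=(6,13) → add node 14 parent=6 cost=12

Path: 0 1 2 6 14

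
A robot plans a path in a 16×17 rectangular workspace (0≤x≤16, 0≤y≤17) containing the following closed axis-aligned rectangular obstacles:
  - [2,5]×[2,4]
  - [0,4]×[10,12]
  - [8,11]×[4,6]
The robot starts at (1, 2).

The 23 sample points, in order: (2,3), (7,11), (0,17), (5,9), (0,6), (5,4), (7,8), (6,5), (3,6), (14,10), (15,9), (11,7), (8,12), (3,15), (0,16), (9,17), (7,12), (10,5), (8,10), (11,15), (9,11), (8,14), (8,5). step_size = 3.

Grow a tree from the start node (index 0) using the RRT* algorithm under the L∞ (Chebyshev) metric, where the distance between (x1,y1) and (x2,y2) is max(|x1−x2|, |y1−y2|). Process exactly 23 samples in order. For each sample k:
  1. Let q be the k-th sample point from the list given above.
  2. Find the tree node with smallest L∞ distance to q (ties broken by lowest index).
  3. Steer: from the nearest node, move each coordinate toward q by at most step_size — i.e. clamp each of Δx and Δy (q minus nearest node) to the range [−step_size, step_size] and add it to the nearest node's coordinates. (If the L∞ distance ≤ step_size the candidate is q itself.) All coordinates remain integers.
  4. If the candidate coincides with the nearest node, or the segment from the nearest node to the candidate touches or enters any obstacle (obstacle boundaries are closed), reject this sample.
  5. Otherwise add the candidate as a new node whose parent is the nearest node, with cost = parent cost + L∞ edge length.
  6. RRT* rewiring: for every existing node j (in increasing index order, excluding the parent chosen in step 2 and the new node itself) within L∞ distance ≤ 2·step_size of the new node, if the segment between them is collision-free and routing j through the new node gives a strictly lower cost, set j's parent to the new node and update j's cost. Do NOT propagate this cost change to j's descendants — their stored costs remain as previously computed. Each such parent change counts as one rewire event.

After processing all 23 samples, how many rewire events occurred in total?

1. q=(2,3) nearest=0 d=1 new=(2,3) → blocked by [2,5]×[2,4], reject
2. q=(7,11) nearest=0 d=9 new=(4,5) → blocked by [2,5]×[2,4], reject
3. q=(0,17) nearest=0 d=15 new=(0,5) → add node 1 parent=0 cost=3
4. q=(5,9) nearest=1 d=5 new=(3,8) → add node 2 parent=1 cost=6
5. q=(0,6) nearest=1 d=1 new=(0,6) → add node 3 parent=1 cost=4
6. q=(5,4) nearest=0 d=4 new=(4,4) → blocked by [2,5]×[2,4], reject
7. q=(7,8) nearest=2 d=4 new=(6,8) → add node 4 parent=2 cost=9
8. q=(6,5) nearest=2 d=3 new=(6,5) → add node 5 parent=2 cost=9
9. q=(3,6) nearest=2 d=2 new=(3,6) → add node 6 parent=2 cost=8
10. q=(14,10) nearest=4 d=8 new=(9,10) → add node 7 parent=4 cost=12
11. q=(15,9) nearest=7 d=6 new=(12,9) → add node 8 parent=7 cost=15
12. q=(11,7) nearest=8 d=2 new=(11,7) → add node 9 parent=8 cost=17
13. q=(8,12) nearest=7 d=2 new=(8,12) → add node 10 parent=7 cost=14
14. q=(3,15) nearest=10 d=5 new=(5,15) → add node 11 parent=10 cost=17
15. q=(0,16) nearest=11 d=5 new=(2,16) → add node 12 parent=11 cost=20
16. q=(9,17) nearest=11 d=4 new=(8,17) → add node 13 parent=11 cost=20
17. q=(7,12) nearest=10 d=1 new=(7,12) → add node 14 parent=10 cost=15
18. q=(10,5) nearest=9 d=2 new=(10,5) → blocked by [8,11]×[4,6], reject
19. q=(8,10) nearest=7 d=1 new=(8,10) → add node 15 parent=7 cost=13; rewire 9→15 (16<17); rewire 12→15 (19<20)
20. q=(11,15) nearest=10 d=3 new=(11,15) → add node 16 parent=10 cost=17
21. q=(9,11) nearest=7 d=1 new=(9,11) → add node 17 parent=7 cost=13; rewire 13→17 (19<20)
22. q=(8,14) nearest=10 d=2 new=(8,14) → add node 18 parent=10 cost=16
23. q=(8,5) nearest=5 d=2 new=(8,5) → blocked by [8,11]×[4,6], reject

Rewire events: 3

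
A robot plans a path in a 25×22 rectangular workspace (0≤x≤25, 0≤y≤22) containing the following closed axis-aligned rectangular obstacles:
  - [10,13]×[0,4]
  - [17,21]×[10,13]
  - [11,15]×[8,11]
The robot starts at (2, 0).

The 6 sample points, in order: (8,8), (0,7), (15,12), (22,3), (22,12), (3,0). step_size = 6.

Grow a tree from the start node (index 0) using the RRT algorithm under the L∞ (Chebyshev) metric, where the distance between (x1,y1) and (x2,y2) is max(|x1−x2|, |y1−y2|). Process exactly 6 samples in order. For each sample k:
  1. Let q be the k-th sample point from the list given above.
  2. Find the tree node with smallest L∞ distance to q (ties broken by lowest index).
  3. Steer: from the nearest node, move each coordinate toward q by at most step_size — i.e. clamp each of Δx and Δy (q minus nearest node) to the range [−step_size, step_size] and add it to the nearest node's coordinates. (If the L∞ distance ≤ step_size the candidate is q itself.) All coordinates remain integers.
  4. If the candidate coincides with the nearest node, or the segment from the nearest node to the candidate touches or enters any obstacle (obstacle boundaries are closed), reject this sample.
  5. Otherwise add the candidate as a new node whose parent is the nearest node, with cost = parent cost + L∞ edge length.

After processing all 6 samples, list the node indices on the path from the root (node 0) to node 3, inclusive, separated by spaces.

Path: 0 3

1. q=(8,8) nearest=0 d=8 new=(8,6) → add node 1 parent=0 cost=6
2. q=(0,7) nearest=0 d=7 new=(0,6) → add node 2 parent=0 cost=6
3. q=(15,12) nearest=1 d=7 new=(14,12) → blocked by [11,15]×[8,11], reject
4. q=(22,3) nearest=1 d=14 new=(14,3) → blocked by [10,13]×[0,4], reject
5. q=(22,12) nearest=1 d=14 new=(14,12) → blocked by [11,15]×[8,11], reject
6. q=(3,0) nearest=0 d=1 new=(3,0) → add node 3 parent=0 cost=1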